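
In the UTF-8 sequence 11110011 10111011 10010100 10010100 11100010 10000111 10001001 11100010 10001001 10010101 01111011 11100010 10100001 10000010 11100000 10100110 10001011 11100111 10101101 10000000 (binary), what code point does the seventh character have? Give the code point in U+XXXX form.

U+7B40

Offset 0: leading byte 0xF3 = 11110011 → 4-byte char #1 = F3 BB 94 94.
Offset 4: leading byte 0xE2 = 11100010 → 3-byte char #2 = E2 87 89.
Offset 7: leading byte 0xE2 = 11100010 → 3-byte char #3 = E2 89 95.
Offset 10: leading byte 0x7B = 01111011 → 1-byte char #4 = 7B.
Offset 11: leading byte 0xE2 = 11100010 → 3-byte char #5 = E2 A1 82.
Offset 14: leading byte 0xE0 = 11100000 → 3-byte char #6 = E0 A6 8B.
Offset 17: leading byte 0xE7 = 11100111 → 3-byte char #7 = E7 AD 80.
Leading byte 0xE7 = 11100111 matches 1110xxxx → 3-byte sequence.
Byte 1: 0xE7 = 11100111, payload 0111 (4 bits).
Byte 2: 0xAD = 10101101 (10xxxxxx ✓), payload 101101.
Byte 3: 0x80 = 10000000 (10xxxxxx ✓), payload 000000.
Concatenate: 0111101101000000 = 0x7B40 (16 bits → U+7B40).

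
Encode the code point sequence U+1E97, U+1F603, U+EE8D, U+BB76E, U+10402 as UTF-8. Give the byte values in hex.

U+1E97: 3-byte form → E1 BA 97.
U+1F603: 4-byte form → F0 9F 98 83.
U+EE8D: 3-byte form → EE BA 8D.
U+BB76E: 4-byte form → F2 BB 9D AE.
U+10402: 4-byte form → F0 90 90 82.
Concatenated (18 bytes): E1 BA 97 F0 9F 98 83 EE BA 8D F2 BB 9D AE F0 90 90 82.

E1 BA 97 F0 9F 98 83 EE BA 8D F2 BB 9D AE F0 90 90 82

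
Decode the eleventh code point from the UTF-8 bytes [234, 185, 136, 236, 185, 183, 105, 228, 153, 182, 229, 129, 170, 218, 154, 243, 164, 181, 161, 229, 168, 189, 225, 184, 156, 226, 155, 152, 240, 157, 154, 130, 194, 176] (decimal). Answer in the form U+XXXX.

U+1D682

Offset 0: leading byte 0xEA = 11101010 → 3-byte char #1 = EA B9 88.
Offset 3: leading byte 0xEC = 11101100 → 3-byte char #2 = EC B9 B7.
Offset 6: leading byte 0x69 = 01101001 → 1-byte char #3 = 69.
Offset 7: leading byte 0xE4 = 11100100 → 3-byte char #4 = E4 99 B6.
Offset 10: leading byte 0xE5 = 11100101 → 3-byte char #5 = E5 81 AA.
Offset 13: leading byte 0xDA = 11011010 → 2-byte char #6 = DA 9A.
Offset 15: leading byte 0xF3 = 11110011 → 4-byte char #7 = F3 A4 B5 A1.
Offset 19: leading byte 0xE5 = 11100101 → 3-byte char #8 = E5 A8 BD.
Offset 22: leading byte 0xE1 = 11100001 → 3-byte char #9 = E1 B8 9C.
Offset 25: leading byte 0xE2 = 11100010 → 3-byte char #10 = E2 9B 98.
Offset 28: leading byte 0xF0 = 11110000 → 4-byte char #11 = F0 9D 9A 82.
Leading byte 0xF0 = 11110000 matches 11110xxx → 4-byte sequence.
Byte 1: 0xF0 = 11110000, payload 000 (3 bits).
Byte 2: 0x9D = 10011101 (10xxxxxx ✓), payload 011101.
Byte 3: 0x9A = 10011010 (10xxxxxx ✓), payload 011010.
Byte 4: 0x82 = 10000010 (10xxxxxx ✓), payload 000010.
Concatenate: 000011101011010000010 = 0x1D682 (21 bits → U+1D682).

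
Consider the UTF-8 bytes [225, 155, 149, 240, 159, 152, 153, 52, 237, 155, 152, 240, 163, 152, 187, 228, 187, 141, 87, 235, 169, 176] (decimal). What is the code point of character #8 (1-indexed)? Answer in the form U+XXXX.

U+BA70

Offset 0: leading byte 0xE1 = 11100001 → 3-byte char #1 = E1 9B 95.
Offset 3: leading byte 0xF0 = 11110000 → 4-byte char #2 = F0 9F 98 99.
Offset 7: leading byte 0x34 = 00110100 → 1-byte char #3 = 34.
Offset 8: leading byte 0xED = 11101101 → 3-byte char #4 = ED 9B 98.
Offset 11: leading byte 0xF0 = 11110000 → 4-byte char #5 = F0 A3 98 BB.
Offset 15: leading byte 0xE4 = 11100100 → 3-byte char #6 = E4 BB 8D.
Offset 18: leading byte 0x57 = 01010111 → 1-byte char #7 = 57.
Offset 19: leading byte 0xEB = 11101011 → 3-byte char #8 = EB A9 B0.
Leading byte 0xEB = 11101011 matches 1110xxxx → 3-byte sequence.
Byte 1: 0xEB = 11101011, payload 1011 (4 bits).
Byte 2: 0xA9 = 10101001 (10xxxxxx ✓), payload 101001.
Byte 3: 0xB0 = 10110000 (10xxxxxx ✓), payload 110000.
Concatenate: 1011101001110000 = 0xBA70 (16 bits → U+BA70).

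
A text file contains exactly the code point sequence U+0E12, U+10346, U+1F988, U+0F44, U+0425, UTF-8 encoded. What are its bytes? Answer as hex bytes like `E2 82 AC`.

U+0E12: 3-byte form → E0 B8 92.
U+10346: 4-byte form → F0 90 8D 86.
U+1F988: 4-byte form → F0 9F A6 88.
U+0F44: 3-byte form → E0 BD 84.
U+0425: 2-byte form → D0 A5.
Concatenated (16 bytes): E0 B8 92 F0 90 8D 86 F0 9F A6 88 E0 BD 84 D0 A5.

E0 B8 92 F0 90 8D 86 F0 9F A6 88 E0 BD 84 D0 A5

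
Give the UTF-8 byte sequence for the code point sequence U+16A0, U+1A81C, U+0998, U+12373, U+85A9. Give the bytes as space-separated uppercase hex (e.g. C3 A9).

E1 9A A0 F0 9A A0 9C E0 A6 98 F0 92 8D B3 E8 96 A9

U+16A0: 3-byte form → E1 9A A0.
U+1A81C: 4-byte form → F0 9A A0 9C.
U+0998: 3-byte form → E0 A6 98.
U+12373: 4-byte form → F0 92 8D B3.
U+85A9: 3-byte form → E8 96 A9.
Concatenated (17 bytes): E1 9A A0 F0 9A A0 9C E0 A6 98 F0 92 8D B3 E8 96 A9.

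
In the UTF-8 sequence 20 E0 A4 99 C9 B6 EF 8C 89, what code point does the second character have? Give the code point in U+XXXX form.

U+0919

Offset 0: leading byte 0x20 = 00100000 → 1-byte char #1 = 20.
Offset 1: leading byte 0xE0 = 11100000 → 3-byte char #2 = E0 A4 99.
Leading byte 0xE0 = 11100000 matches 1110xxxx → 3-byte sequence.
Byte 1: 0xE0 = 11100000, payload 0000 (4 bits).
Byte 2: 0xA4 = 10100100 (10xxxxxx ✓), payload 100100.
Byte 3: 0x99 = 10011001 (10xxxxxx ✓), payload 011001.
Concatenate: 0000100100011001 = 0x919 (16 bits → U+0919).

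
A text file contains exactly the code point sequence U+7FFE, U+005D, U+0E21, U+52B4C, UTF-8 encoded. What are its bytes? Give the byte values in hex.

E7 BF BE 5D E0 B8 A1 F1 92 AD 8C

U+7FFE: 3-byte form → E7 BF BE.
U+005D: 1-byte form → 5D.
U+0E21: 3-byte form → E0 B8 A1.
U+52B4C: 4-byte form → F1 92 AD 8C.
Concatenated (11 bytes): E7 BF BE 5D E0 B8 A1 F1 92 AD 8C.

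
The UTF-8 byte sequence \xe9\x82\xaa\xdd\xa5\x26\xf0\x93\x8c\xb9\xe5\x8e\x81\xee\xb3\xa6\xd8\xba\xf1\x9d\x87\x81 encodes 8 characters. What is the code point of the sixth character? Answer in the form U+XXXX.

U+ECE6

Offset 0: leading byte 0xE9 = 11101001 → 3-byte char #1 = E9 82 AA.
Offset 3: leading byte 0xDD = 11011101 → 2-byte char #2 = DD A5.
Offset 5: leading byte 0x26 = 00100110 → 1-byte char #3 = 26.
Offset 6: leading byte 0xF0 = 11110000 → 4-byte char #4 = F0 93 8C B9.
Offset 10: leading byte 0xE5 = 11100101 → 3-byte char #5 = E5 8E 81.
Offset 13: leading byte 0xEE = 11101110 → 3-byte char #6 = EE B3 A6.
Leading byte 0xEE = 11101110 matches 1110xxxx → 3-byte sequence.
Byte 1: 0xEE = 11101110, payload 1110 (4 bits).
Byte 2: 0xB3 = 10110011 (10xxxxxx ✓), payload 110011.
Byte 3: 0xA6 = 10100110 (10xxxxxx ✓), payload 100110.
Concatenate: 1110110011100110 = 0xECE6 (16 bits → U+ECE6).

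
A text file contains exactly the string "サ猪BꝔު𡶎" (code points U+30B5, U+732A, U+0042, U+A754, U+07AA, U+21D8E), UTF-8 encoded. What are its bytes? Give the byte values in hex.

E3 82 B5 E7 8C AA 42 EA 9D 94 DE AA F0 A1 B6 8E

U+30B5: 3-byte form → E3 82 B5.
U+732A: 3-byte form → E7 8C AA.
U+0042: 1-byte form → 42.
U+A754: 3-byte form → EA 9D 94.
U+07AA: 2-byte form → DE AA.
U+21D8E: 4-byte form → F0 A1 B6 8E.
Concatenated (16 bytes): E3 82 B5 E7 8C AA 42 EA 9D 94 DE AA F0 A1 B6 8E.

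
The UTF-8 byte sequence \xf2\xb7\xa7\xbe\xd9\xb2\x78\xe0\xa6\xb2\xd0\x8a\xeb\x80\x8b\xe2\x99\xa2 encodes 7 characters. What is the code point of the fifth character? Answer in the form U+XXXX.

Offset 0: leading byte 0xF2 = 11110010 → 4-byte char #1 = F2 B7 A7 BE.
Offset 4: leading byte 0xD9 = 11011001 → 2-byte char #2 = D9 B2.
Offset 6: leading byte 0x78 = 01111000 → 1-byte char #3 = 78.
Offset 7: leading byte 0xE0 = 11100000 → 3-byte char #4 = E0 A6 B2.
Offset 10: leading byte 0xD0 = 11010000 → 2-byte char #5 = D0 8A.
Leading byte 0xD0 = 11010000 matches 110xxxxx → 2-byte sequence.
Byte 1: 0xD0 = 11010000, payload 10000 (5 bits).
Byte 2: 0x8A = 10001010 (10xxxxxx ✓), payload 001010.
Concatenate: 10000001010 = 0x40A (11 bits → U+040A).

U+040A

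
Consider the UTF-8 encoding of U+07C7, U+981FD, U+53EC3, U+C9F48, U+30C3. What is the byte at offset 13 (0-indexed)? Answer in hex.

0x88

U+07C7 → 2-byte form DF 87 at offsets 0–1.
U+981FD → 4-byte form F2 98 87 BD at offsets 2–5.
U+53EC3 → 4-byte form F1 93 BB 83 at offsets 6–9.
U+C9F48 → 4-byte form F3 89 BD 88 at offsets 10–13.
Offset 13 falls in char 4's range; it's byte 4 of F3 89 BD 88 = 0x88.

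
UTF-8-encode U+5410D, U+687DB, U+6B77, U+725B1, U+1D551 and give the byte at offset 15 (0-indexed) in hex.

U+5410D → 4-byte form F1 94 84 8D at offsets 0–3.
U+687DB → 4-byte form F1 A8 9F 9B at offsets 4–7.
U+6B77 → 3-byte form E6 AD B7 at offsets 8–10.
U+725B1 → 4-byte form F1 B2 96 B1 at offsets 11–14.
U+1D551 → 4-byte form F0 9D 95 91 at offsets 15–18.
Offset 15 falls in char 5's range; it's byte 1 of F0 9D 95 91 = 0xF0.

0xF0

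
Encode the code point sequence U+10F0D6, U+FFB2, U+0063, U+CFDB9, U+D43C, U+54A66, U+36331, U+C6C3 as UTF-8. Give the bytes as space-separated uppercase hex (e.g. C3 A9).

U+10F0D6: 4-byte form → F4 8F 83 96.
U+FFB2: 3-byte form → EF BE B2.
U+0063: 1-byte form → 63.
U+CFDB9: 4-byte form → F3 8F B6 B9.
U+D43C: 3-byte form → ED 90 BC.
U+54A66: 4-byte form → F1 94 A9 A6.
U+36331: 4-byte form → F0 B6 8C B1.
U+C6C3: 3-byte form → EC 9B 83.
Concatenated (26 bytes): F4 8F 83 96 EF BE B2 63 F3 8F B6 B9 ED 90 BC F1 94 A9 A6 F0 B6 8C B1 EC 9B 83.

F4 8F 83 96 EF BE B2 63 F3 8F B6 B9 ED 90 BC F1 94 A9 A6 F0 B6 8C B1 EC 9B 83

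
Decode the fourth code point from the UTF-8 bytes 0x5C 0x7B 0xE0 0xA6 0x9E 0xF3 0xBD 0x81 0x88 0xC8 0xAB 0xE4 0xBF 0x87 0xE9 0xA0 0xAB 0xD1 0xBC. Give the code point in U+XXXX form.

Offset 0: leading byte 0x5C = 01011100 → 1-byte char #1 = 5C.
Offset 1: leading byte 0x7B = 01111011 → 1-byte char #2 = 7B.
Offset 2: leading byte 0xE0 = 11100000 → 3-byte char #3 = E0 A6 9E.
Offset 5: leading byte 0xF3 = 11110011 → 4-byte char #4 = F3 BD 81 88.
Leading byte 0xF3 = 11110011 matches 11110xxx → 4-byte sequence.
Byte 1: 0xF3 = 11110011, payload 011 (3 bits).
Byte 2: 0xBD = 10111101 (10xxxxxx ✓), payload 111101.
Byte 3: 0x81 = 10000001 (10xxxxxx ✓), payload 000001.
Byte 4: 0x88 = 10001000 (10xxxxxx ✓), payload 001000.
Concatenate: 011111101000001001000 = 0xFD048 (21 bits → U+FD048).

U+FD048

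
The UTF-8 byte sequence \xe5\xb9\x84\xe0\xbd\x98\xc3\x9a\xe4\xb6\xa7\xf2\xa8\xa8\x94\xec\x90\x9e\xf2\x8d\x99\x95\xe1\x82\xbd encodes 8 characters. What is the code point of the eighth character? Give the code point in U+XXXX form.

U+10BD

Offset 0: leading byte 0xE5 = 11100101 → 3-byte char #1 = E5 B9 84.
Offset 3: leading byte 0xE0 = 11100000 → 3-byte char #2 = E0 BD 98.
Offset 6: leading byte 0xC3 = 11000011 → 2-byte char #3 = C3 9A.
Offset 8: leading byte 0xE4 = 11100100 → 3-byte char #4 = E4 B6 A7.
Offset 11: leading byte 0xF2 = 11110010 → 4-byte char #5 = F2 A8 A8 94.
Offset 15: leading byte 0xEC = 11101100 → 3-byte char #6 = EC 90 9E.
Offset 18: leading byte 0xF2 = 11110010 → 4-byte char #7 = F2 8D 99 95.
Offset 22: leading byte 0xE1 = 11100001 → 3-byte char #8 = E1 82 BD.
Leading byte 0xE1 = 11100001 matches 1110xxxx → 3-byte sequence.
Byte 1: 0xE1 = 11100001, payload 0001 (4 bits).
Byte 2: 0x82 = 10000010 (10xxxxxx ✓), payload 000010.
Byte 3: 0xBD = 10111101 (10xxxxxx ✓), payload 111101.
Concatenate: 0001000010111101 = 0x10BD (16 bits → U+10BD).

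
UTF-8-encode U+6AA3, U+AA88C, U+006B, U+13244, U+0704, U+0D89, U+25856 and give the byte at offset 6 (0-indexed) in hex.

U+6AA3 → 3-byte form E6 AA A3 at offsets 0–2.
U+AA88C → 4-byte form F2 AA A2 8C at offsets 3–6.
Offset 6 falls in char 2's range; it's byte 4 of F2 AA A2 8C = 0x8C.

0x8C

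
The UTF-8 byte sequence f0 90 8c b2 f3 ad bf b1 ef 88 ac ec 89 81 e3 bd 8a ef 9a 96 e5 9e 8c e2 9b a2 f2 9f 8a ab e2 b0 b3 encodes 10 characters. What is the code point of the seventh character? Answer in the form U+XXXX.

U+578C

Offset 0: leading byte 0xF0 = 11110000 → 4-byte char #1 = F0 90 8C B2.
Offset 4: leading byte 0xF3 = 11110011 → 4-byte char #2 = F3 AD BF B1.
Offset 8: leading byte 0xEF = 11101111 → 3-byte char #3 = EF 88 AC.
Offset 11: leading byte 0xEC = 11101100 → 3-byte char #4 = EC 89 81.
Offset 14: leading byte 0xE3 = 11100011 → 3-byte char #5 = E3 BD 8A.
Offset 17: leading byte 0xEF = 11101111 → 3-byte char #6 = EF 9A 96.
Offset 20: leading byte 0xE5 = 11100101 → 3-byte char #7 = E5 9E 8C.
Leading byte 0xE5 = 11100101 matches 1110xxxx → 3-byte sequence.
Byte 1: 0xE5 = 11100101, payload 0101 (4 bits).
Byte 2: 0x9E = 10011110 (10xxxxxx ✓), payload 011110.
Byte 3: 0x8C = 10001100 (10xxxxxx ✓), payload 001100.
Concatenate: 0101011110001100 = 0x578C (16 bits → U+578C).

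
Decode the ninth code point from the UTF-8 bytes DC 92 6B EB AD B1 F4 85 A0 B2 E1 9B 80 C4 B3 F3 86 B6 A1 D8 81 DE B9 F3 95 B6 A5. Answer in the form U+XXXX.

U+07B9

Offset 0: leading byte 0xDC = 11011100 → 2-byte char #1 = DC 92.
Offset 2: leading byte 0x6B = 01101011 → 1-byte char #2 = 6B.
Offset 3: leading byte 0xEB = 11101011 → 3-byte char #3 = EB AD B1.
Offset 6: leading byte 0xF4 = 11110100 → 4-byte char #4 = F4 85 A0 B2.
Offset 10: leading byte 0xE1 = 11100001 → 3-byte char #5 = E1 9B 80.
Offset 13: leading byte 0xC4 = 11000100 → 2-byte char #6 = C4 B3.
Offset 15: leading byte 0xF3 = 11110011 → 4-byte char #7 = F3 86 B6 A1.
Offset 19: leading byte 0xD8 = 11011000 → 2-byte char #8 = D8 81.
Offset 21: leading byte 0xDE = 11011110 → 2-byte char #9 = DE B9.
Leading byte 0xDE = 11011110 matches 110xxxxx → 2-byte sequence.
Byte 1: 0xDE = 11011110, payload 11110 (5 bits).
Byte 2: 0xB9 = 10111001 (10xxxxxx ✓), payload 111001.
Concatenate: 11110111001 = 0x7B9 (11 bits → U+07B9).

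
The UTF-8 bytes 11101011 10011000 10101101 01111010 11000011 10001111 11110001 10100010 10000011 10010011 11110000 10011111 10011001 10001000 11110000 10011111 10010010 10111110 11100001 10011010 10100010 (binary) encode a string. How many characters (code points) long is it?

7

Byte at offset 0: 0xEB = 11101011 → 3-byte char (#1). Advance 3.
Byte at offset 3: 0x7A = 01111010 → 1-byte char (#2). Advance 1.
Byte at offset 4: 0xC3 = 11000011 → 2-byte char (#3). Advance 2.
Byte at offset 6: 0xF1 = 11110001 → 4-byte char (#4). Advance 4.
Byte at offset 10: 0xF0 = 11110000 → 4-byte char (#5). Advance 4.
Byte at offset 14: 0xF0 = 11110000 → 4-byte char (#6). Advance 4.
Byte at offset 18: 0xE1 = 11100001 → 3-byte char (#7). Advance 3.
Reached end at offset 21 after 7 code points.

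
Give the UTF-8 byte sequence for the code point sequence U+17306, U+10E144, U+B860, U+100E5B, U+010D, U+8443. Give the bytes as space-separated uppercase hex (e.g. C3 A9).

U+17306: 4-byte form → F0 97 8C 86.
U+10E144: 4-byte form → F4 8E 85 84.
U+B860: 3-byte form → EB A1 A0.
U+100E5B: 4-byte form → F4 80 B9 9B.
U+010D: 2-byte form → C4 8D.
U+8443: 3-byte form → E8 91 83.
Concatenated (20 bytes): F0 97 8C 86 F4 8E 85 84 EB A1 A0 F4 80 B9 9B C4 8D E8 91 83.

F0 97 8C 86 F4 8E 85 84 EB A1 A0 F4 80 B9 9B C4 8D E8 91 83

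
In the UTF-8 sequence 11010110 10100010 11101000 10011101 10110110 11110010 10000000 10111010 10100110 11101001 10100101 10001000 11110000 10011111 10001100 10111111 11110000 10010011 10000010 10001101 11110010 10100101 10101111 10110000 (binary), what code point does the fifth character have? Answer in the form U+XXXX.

Offset 0: leading byte 0xD6 = 11010110 → 2-byte char #1 = D6 A2.
Offset 2: leading byte 0xE8 = 11101000 → 3-byte char #2 = E8 9D B6.
Offset 5: leading byte 0xF2 = 11110010 → 4-byte char #3 = F2 80 BA A6.
Offset 9: leading byte 0xE9 = 11101001 → 3-byte char #4 = E9 A5 88.
Offset 12: leading byte 0xF0 = 11110000 → 4-byte char #5 = F0 9F 8C BF.
Leading byte 0xF0 = 11110000 matches 11110xxx → 4-byte sequence.
Byte 1: 0xF0 = 11110000, payload 000 (3 bits).
Byte 2: 0x9F = 10011111 (10xxxxxx ✓), payload 011111.
Byte 3: 0x8C = 10001100 (10xxxxxx ✓), payload 001100.
Byte 4: 0xBF = 10111111 (10xxxxxx ✓), payload 111111.
Concatenate: 000011111001100111111 = 0x1F33F (21 bits → U+1F33F).

U+1F33F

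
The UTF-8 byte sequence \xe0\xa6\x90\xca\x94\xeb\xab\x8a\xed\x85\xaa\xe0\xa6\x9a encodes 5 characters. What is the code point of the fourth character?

U+D16A

Offset 0: leading byte 0xE0 = 11100000 → 3-byte char #1 = E0 A6 90.
Offset 3: leading byte 0xCA = 11001010 → 2-byte char #2 = CA 94.
Offset 5: leading byte 0xEB = 11101011 → 3-byte char #3 = EB AB 8A.
Offset 8: leading byte 0xED = 11101101 → 3-byte char #4 = ED 85 AA.
Leading byte 0xED = 11101101 matches 1110xxxx → 3-byte sequence.
Byte 1: 0xED = 11101101, payload 1101 (4 bits).
Byte 2: 0x85 = 10000101 (10xxxxxx ✓), payload 000101.
Byte 3: 0xAA = 10101010 (10xxxxxx ✓), payload 101010.
Concatenate: 1101000101101010 = 0xD16A (16 bits → U+D16A).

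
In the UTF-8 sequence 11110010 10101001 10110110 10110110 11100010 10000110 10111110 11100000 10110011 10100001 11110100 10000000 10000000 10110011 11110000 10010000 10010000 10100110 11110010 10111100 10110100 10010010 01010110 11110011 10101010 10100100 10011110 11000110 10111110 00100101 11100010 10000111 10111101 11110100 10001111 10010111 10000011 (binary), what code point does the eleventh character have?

U+21FD

Offset 0: leading byte 0xF2 = 11110010 → 4-byte char #1 = F2 A9 B6 B6.
Offset 4: leading byte 0xE2 = 11100010 → 3-byte char #2 = E2 86 BE.
Offset 7: leading byte 0xE0 = 11100000 → 3-byte char #3 = E0 B3 A1.
Offset 10: leading byte 0xF4 = 11110100 → 4-byte char #4 = F4 80 80 B3.
Offset 14: leading byte 0xF0 = 11110000 → 4-byte char #5 = F0 90 90 A6.
Offset 18: leading byte 0xF2 = 11110010 → 4-byte char #6 = F2 BC B4 92.
Offset 22: leading byte 0x56 = 01010110 → 1-byte char #7 = 56.
Offset 23: leading byte 0xF3 = 11110011 → 4-byte char #8 = F3 AA A4 9E.
Offset 27: leading byte 0xC6 = 11000110 → 2-byte char #9 = C6 BE.
Offset 29: leading byte 0x25 = 00100101 → 1-byte char #10 = 25.
Offset 30: leading byte 0xE2 = 11100010 → 3-byte char #11 = E2 87 BD.
Leading byte 0xE2 = 11100010 matches 1110xxxx → 3-byte sequence.
Byte 1: 0xE2 = 11100010, payload 0010 (4 bits).
Byte 2: 0x87 = 10000111 (10xxxxxx ✓), payload 000111.
Byte 3: 0xBD = 10111101 (10xxxxxx ✓), payload 111101.
Concatenate: 0010000111111101 = 0x21FD (16 bits → U+21FD).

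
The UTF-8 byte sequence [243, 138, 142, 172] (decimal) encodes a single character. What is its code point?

Leading byte 0xF3 = 11110011 matches 11110xxx → 4-byte sequence.
Byte 1: 0xF3 = 11110011, payload 011 (3 bits).
Byte 2: 0x8A = 10001010 (10xxxxxx ✓), payload 001010.
Byte 3: 0x8E = 10001110 (10xxxxxx ✓), payload 001110.
Byte 4: 0xAC = 10101100 (10xxxxxx ✓), payload 101100.
Concatenate: 011001010001110101100 = 0xCA3AC (21 bits → U+CA3AC).

U+CA3AC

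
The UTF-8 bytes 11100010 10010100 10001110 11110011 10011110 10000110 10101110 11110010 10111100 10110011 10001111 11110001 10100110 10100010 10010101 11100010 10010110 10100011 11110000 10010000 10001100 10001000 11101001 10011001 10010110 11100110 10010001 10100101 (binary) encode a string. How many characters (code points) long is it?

8

Byte at offset 0: 0xE2 = 11100010 → 3-byte char (#1). Advance 3.
Byte at offset 3: 0xF3 = 11110011 → 4-byte char (#2). Advance 4.
Byte at offset 7: 0xF2 = 11110010 → 4-byte char (#3). Advance 4.
Byte at offset 11: 0xF1 = 11110001 → 4-byte char (#4). Advance 4.
Byte at offset 15: 0xE2 = 11100010 → 3-byte char (#5). Advance 3.
Byte at offset 18: 0xF0 = 11110000 → 4-byte char (#6). Advance 4.
Byte at offset 22: 0xE9 = 11101001 → 3-byte char (#7). Advance 3.
Byte at offset 25: 0xE6 = 11100110 → 3-byte char (#8). Advance 3.
Reached end at offset 28 after 8 code points.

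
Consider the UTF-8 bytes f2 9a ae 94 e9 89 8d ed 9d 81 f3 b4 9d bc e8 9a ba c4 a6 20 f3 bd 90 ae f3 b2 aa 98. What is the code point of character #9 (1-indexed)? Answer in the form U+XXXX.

Offset 0: leading byte 0xF2 = 11110010 → 4-byte char #1 = F2 9A AE 94.
Offset 4: leading byte 0xE9 = 11101001 → 3-byte char #2 = E9 89 8D.
Offset 7: leading byte 0xED = 11101101 → 3-byte char #3 = ED 9D 81.
Offset 10: leading byte 0xF3 = 11110011 → 4-byte char #4 = F3 B4 9D BC.
Offset 14: leading byte 0xE8 = 11101000 → 3-byte char #5 = E8 9A BA.
Offset 17: leading byte 0xC4 = 11000100 → 2-byte char #6 = C4 A6.
Offset 19: leading byte 0x20 = 00100000 → 1-byte char #7 = 20.
Offset 20: leading byte 0xF3 = 11110011 → 4-byte char #8 = F3 BD 90 AE.
Offset 24: leading byte 0xF3 = 11110011 → 4-byte char #9 = F3 B2 AA 98.
Leading byte 0xF3 = 11110011 matches 11110xxx → 4-byte sequence.
Byte 1: 0xF3 = 11110011, payload 011 (3 bits).
Byte 2: 0xB2 = 10110010 (10xxxxxx ✓), payload 110010.
Byte 3: 0xAA = 10101010 (10xxxxxx ✓), payload 101010.
Byte 4: 0x98 = 10011000 (10xxxxxx ✓), payload 011000.
Concatenate: 011110010101010011000 = 0xF2A98 (21 bits → U+F2A98).

U+F2A98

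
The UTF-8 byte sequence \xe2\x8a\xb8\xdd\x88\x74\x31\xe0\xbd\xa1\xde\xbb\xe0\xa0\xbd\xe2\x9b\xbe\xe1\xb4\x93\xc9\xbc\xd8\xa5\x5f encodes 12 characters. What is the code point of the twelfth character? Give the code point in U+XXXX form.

Offset 0: leading byte 0xE2 = 11100010 → 3-byte char #1 = E2 8A B8.
Offset 3: leading byte 0xDD = 11011101 → 2-byte char #2 = DD 88.
Offset 5: leading byte 0x74 = 01110100 → 1-byte char #3 = 74.
Offset 6: leading byte 0x31 = 00110001 → 1-byte char #4 = 31.
Offset 7: leading byte 0xE0 = 11100000 → 3-byte char #5 = E0 BD A1.
Offset 10: leading byte 0xDE = 11011110 → 2-byte char #6 = DE BB.
Offset 12: leading byte 0xE0 = 11100000 → 3-byte char #7 = E0 A0 BD.
Offset 15: leading byte 0xE2 = 11100010 → 3-byte char #8 = E2 9B BE.
Offset 18: leading byte 0xE1 = 11100001 → 3-byte char #9 = E1 B4 93.
Offset 21: leading byte 0xC9 = 11001001 → 2-byte char #10 = C9 BC.
Offset 23: leading byte 0xD8 = 11011000 → 2-byte char #11 = D8 A5.
Offset 25: leading byte 0x5F = 01011111 → 1-byte char #12 = 5F.
Leading byte 0x5F = 01011111 matches 0xxxxxxx → 1-byte sequence.
Byte 1: 0x5F = 01011111, payload 1011111 (7 bits).
Concatenate: 1011111 = 0x5F (7 bits → U+005F).

U+005F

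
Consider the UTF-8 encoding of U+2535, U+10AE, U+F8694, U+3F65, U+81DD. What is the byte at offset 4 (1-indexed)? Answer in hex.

1-indexed offset 4 is 0-indexed offset 3.
U+2535 → 3-byte form E2 94 B5 at offsets 0–2.
U+10AE → 3-byte form E1 82 AE at offsets 3–5.
Offset 3 falls in char 2's range; it's byte 1 of E1 82 AE = 0xE1.

0xE1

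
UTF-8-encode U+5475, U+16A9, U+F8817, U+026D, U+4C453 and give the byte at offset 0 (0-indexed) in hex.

U+5475 → 3-byte form E5 91 B5 at offsets 0–2.
Offset 0 falls in char 1's range; it's byte 1 of E5 91 B5 = 0xE5.

0xE5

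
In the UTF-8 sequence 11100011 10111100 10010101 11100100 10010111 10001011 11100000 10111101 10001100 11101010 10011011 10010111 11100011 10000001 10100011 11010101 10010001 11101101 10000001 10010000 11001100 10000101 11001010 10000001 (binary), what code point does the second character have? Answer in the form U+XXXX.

U+45CB

Offset 0: leading byte 0xE3 = 11100011 → 3-byte char #1 = E3 BC 95.
Offset 3: leading byte 0xE4 = 11100100 → 3-byte char #2 = E4 97 8B.
Leading byte 0xE4 = 11100100 matches 1110xxxx → 3-byte sequence.
Byte 1: 0xE4 = 11100100, payload 0100 (4 bits).
Byte 2: 0x97 = 10010111 (10xxxxxx ✓), payload 010111.
Byte 3: 0x8B = 10001011 (10xxxxxx ✓), payload 001011.
Concatenate: 0100010111001011 = 0x45CB (16 bits → U+45CB).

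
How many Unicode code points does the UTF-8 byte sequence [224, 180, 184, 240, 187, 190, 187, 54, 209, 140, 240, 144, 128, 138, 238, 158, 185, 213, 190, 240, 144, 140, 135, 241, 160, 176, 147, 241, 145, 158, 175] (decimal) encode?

10

Byte at offset 0: 0xE0 = 11100000 → 3-byte char (#1). Advance 3.
Byte at offset 3: 0xF0 = 11110000 → 4-byte char (#2). Advance 4.
Byte at offset 7: 0x36 = 00110110 → 1-byte char (#3). Advance 1.
Byte at offset 8: 0xD1 = 11010001 → 2-byte char (#4). Advance 2.
Byte at offset 10: 0xF0 = 11110000 → 4-byte char (#5). Advance 4.
Byte at offset 14: 0xEE = 11101110 → 3-byte char (#6). Advance 3.
Byte at offset 17: 0xD5 = 11010101 → 2-byte char (#7). Advance 2.
Byte at offset 19: 0xF0 = 11110000 → 4-byte char (#8). Advance 4.
Byte at offset 23: 0xF1 = 11110001 → 4-byte char (#9). Advance 4.
Byte at offset 27: 0xF1 = 11110001 → 4-byte char (#10). Advance 4.
Reached end at offset 31 after 10 code points.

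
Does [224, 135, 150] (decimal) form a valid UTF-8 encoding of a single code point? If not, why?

invalid (overlong encoding)

Leading byte 0xE0 = 11100000 → 3-byte form.
Continuation bytes all match 10xxxxxx. Payload decodes to 0x1D6.
But 0x1D6 < 0x800, the minimum for a 3-byte sequence — this is an overlong encoding.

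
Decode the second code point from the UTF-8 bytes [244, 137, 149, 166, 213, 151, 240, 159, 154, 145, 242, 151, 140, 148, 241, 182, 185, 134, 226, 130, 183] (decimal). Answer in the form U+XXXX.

U+0557

Offset 0: leading byte 0xF4 = 11110100 → 4-byte char #1 = F4 89 95 A6.
Offset 4: leading byte 0xD5 = 11010101 → 2-byte char #2 = D5 97.
Leading byte 0xD5 = 11010101 matches 110xxxxx → 2-byte sequence.
Byte 1: 0xD5 = 11010101, payload 10101 (5 bits).
Byte 2: 0x97 = 10010111 (10xxxxxx ✓), payload 010111.
Concatenate: 10101010111 = 0x557 (11 bits → U+0557).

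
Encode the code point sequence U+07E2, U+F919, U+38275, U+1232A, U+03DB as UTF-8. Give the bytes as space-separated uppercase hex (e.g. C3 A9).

DF A2 EF A4 99 F0 B8 89 B5 F0 92 8C AA CF 9B

U+07E2: 2-byte form → DF A2.
U+F919: 3-byte form → EF A4 99.
U+38275: 4-byte form → F0 B8 89 B5.
U+1232A: 4-byte form → F0 92 8C AA.
U+03DB: 2-byte form → CF 9B.
Concatenated (15 bytes): DF A2 EF A4 99 F0 B8 89 B5 F0 92 8C AA CF 9B.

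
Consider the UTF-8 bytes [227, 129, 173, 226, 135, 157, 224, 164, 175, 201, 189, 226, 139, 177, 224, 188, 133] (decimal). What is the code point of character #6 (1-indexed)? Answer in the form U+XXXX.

U+0F05

Offset 0: leading byte 0xE3 = 11100011 → 3-byte char #1 = E3 81 AD.
Offset 3: leading byte 0xE2 = 11100010 → 3-byte char #2 = E2 87 9D.
Offset 6: leading byte 0xE0 = 11100000 → 3-byte char #3 = E0 A4 AF.
Offset 9: leading byte 0xC9 = 11001001 → 2-byte char #4 = C9 BD.
Offset 11: leading byte 0xE2 = 11100010 → 3-byte char #5 = E2 8B B1.
Offset 14: leading byte 0xE0 = 11100000 → 3-byte char #6 = E0 BC 85.
Leading byte 0xE0 = 11100000 matches 1110xxxx → 3-byte sequence.
Byte 1: 0xE0 = 11100000, payload 0000 (4 bits).
Byte 2: 0xBC = 10111100 (10xxxxxx ✓), payload 111100.
Byte 3: 0x85 = 10000101 (10xxxxxx ✓), payload 000101.
Concatenate: 0000111100000101 = 0xF05 (16 bits → U+0F05).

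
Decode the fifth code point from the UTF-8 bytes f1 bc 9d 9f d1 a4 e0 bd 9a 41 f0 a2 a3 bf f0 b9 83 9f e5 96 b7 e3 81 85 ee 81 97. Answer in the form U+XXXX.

U+228FF

Offset 0: leading byte 0xF1 = 11110001 → 4-byte char #1 = F1 BC 9D 9F.
Offset 4: leading byte 0xD1 = 11010001 → 2-byte char #2 = D1 A4.
Offset 6: leading byte 0xE0 = 11100000 → 3-byte char #3 = E0 BD 9A.
Offset 9: leading byte 0x41 = 01000001 → 1-byte char #4 = 41.
Offset 10: leading byte 0xF0 = 11110000 → 4-byte char #5 = F0 A2 A3 BF.
Leading byte 0xF0 = 11110000 matches 11110xxx → 4-byte sequence.
Byte 1: 0xF0 = 11110000, payload 000 (3 bits).
Byte 2: 0xA2 = 10100010 (10xxxxxx ✓), payload 100010.
Byte 3: 0xA3 = 10100011 (10xxxxxx ✓), payload 100011.
Byte 4: 0xBF = 10111111 (10xxxxxx ✓), payload 111111.
Concatenate: 000100010100011111111 = 0x228FF (21 bits → U+228FF).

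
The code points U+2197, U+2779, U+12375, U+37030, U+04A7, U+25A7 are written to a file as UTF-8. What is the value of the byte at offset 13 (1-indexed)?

1-indexed offset 13 is 0-indexed offset 12.
U+2197 → 3-byte form E2 86 97 at offsets 0–2.
U+2779 → 3-byte form E2 9D B9 at offsets 3–5.
U+12375 → 4-byte form F0 92 8D B5 at offsets 6–9.
U+37030 → 4-byte form F0 B7 80 B0 at offsets 10–13.
Offset 12 falls in char 4's range; it's byte 3 of F0 B7 80 B0 = 0x80.

0x80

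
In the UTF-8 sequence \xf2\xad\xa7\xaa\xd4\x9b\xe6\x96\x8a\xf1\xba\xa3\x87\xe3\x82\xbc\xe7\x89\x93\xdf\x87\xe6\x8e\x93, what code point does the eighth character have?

Offset 0: leading byte 0xF2 = 11110010 → 4-byte char #1 = F2 AD A7 AA.
Offset 4: leading byte 0xD4 = 11010100 → 2-byte char #2 = D4 9B.
Offset 6: leading byte 0xE6 = 11100110 → 3-byte char #3 = E6 96 8A.
Offset 9: leading byte 0xF1 = 11110001 → 4-byte char #4 = F1 BA A3 87.
Offset 13: leading byte 0xE3 = 11100011 → 3-byte char #5 = E3 82 BC.
Offset 16: leading byte 0xE7 = 11100111 → 3-byte char #6 = E7 89 93.
Offset 19: leading byte 0xDF = 11011111 → 2-byte char #7 = DF 87.
Offset 21: leading byte 0xE6 = 11100110 → 3-byte char #8 = E6 8E 93.
Leading byte 0xE6 = 11100110 matches 1110xxxx → 3-byte sequence.
Byte 1: 0xE6 = 11100110, payload 0110 (4 bits).
Byte 2: 0x8E = 10001110 (10xxxxxx ✓), payload 001110.
Byte 3: 0x93 = 10010011 (10xxxxxx ✓), payload 010011.
Concatenate: 0110001110010011 = 0x6393 (16 bits → U+6393).

U+6393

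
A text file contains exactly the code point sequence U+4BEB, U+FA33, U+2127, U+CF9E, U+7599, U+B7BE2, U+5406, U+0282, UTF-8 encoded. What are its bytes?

U+4BEB: 3-byte form → E4 AF AB.
U+FA33: 3-byte form → EF A8 B3.
U+2127: 3-byte form → E2 84 A7.
U+CF9E: 3-byte form → EC BE 9E.
U+7599: 3-byte form → E7 96 99.
U+B7BE2: 4-byte form → F2 B7 AF A2.
U+5406: 3-byte form → E5 90 86.
U+0282: 2-byte form → CA 82.
Concatenated (24 bytes): E4 AF AB EF A8 B3 E2 84 A7 EC BE 9E E7 96 99 F2 B7 AF A2 E5 90 86 CA 82.

E4 AF AB EF A8 B3 E2 84 A7 EC BE 9E E7 96 99 F2 B7 AF A2 E5 90 86 CA 82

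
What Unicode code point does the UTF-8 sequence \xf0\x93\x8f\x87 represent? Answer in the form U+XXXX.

U+133C7

Leading byte 0xF0 = 11110000 matches 11110xxx → 4-byte sequence.
Byte 1: 0xF0 = 11110000, payload 000 (3 bits).
Byte 2: 0x93 = 10010011 (10xxxxxx ✓), payload 010011.
Byte 3: 0x8F = 10001111 (10xxxxxx ✓), payload 001111.
Byte 4: 0x87 = 10000111 (10xxxxxx ✓), payload 000111.
Concatenate: 000010011001111000111 = 0x133C7 (21 bits → U+133C7).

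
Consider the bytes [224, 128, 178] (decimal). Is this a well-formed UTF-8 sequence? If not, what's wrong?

invalid (overlong encoding)

Leading byte 0xE0 = 11100000 → 3-byte form.
Continuation bytes all match 10xxxxxx. Payload decodes to 0x32.
But 0x32 < 0x800, the minimum for a 3-byte sequence — this is an overlong encoding.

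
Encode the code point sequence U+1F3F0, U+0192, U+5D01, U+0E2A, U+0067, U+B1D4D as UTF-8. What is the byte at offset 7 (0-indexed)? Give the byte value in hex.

0xB4

U+1F3F0 → 4-byte form F0 9F 8F B0 at offsets 0–3.
U+0192 → 2-byte form C6 92 at offsets 4–5.
U+5D01 → 3-byte form E5 B4 81 at offsets 6–8.
Offset 7 falls in char 3's range; it's byte 2 of E5 B4 81 = 0xB4.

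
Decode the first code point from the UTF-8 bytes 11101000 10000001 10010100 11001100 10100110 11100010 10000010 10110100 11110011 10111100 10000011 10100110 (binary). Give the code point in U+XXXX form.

Offset 0: leading byte 0xE8 = 11101000 → 3-byte char #1 = E8 81 94.
Leading byte 0xE8 = 11101000 matches 1110xxxx → 3-byte sequence.
Byte 1: 0xE8 = 11101000, payload 1000 (4 bits).
Byte 2: 0x81 = 10000001 (10xxxxxx ✓), payload 000001.
Byte 3: 0x94 = 10010100 (10xxxxxx ✓), payload 010100.
Concatenate: 1000000001010100 = 0x8054 (16 bits → U+8054).

U+8054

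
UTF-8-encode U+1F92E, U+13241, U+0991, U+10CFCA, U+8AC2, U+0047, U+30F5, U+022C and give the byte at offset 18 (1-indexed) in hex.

1-indexed offset 18 is 0-indexed offset 17.
U+1F92E → 4-byte form F0 9F A4 AE at offsets 0–3.
U+13241 → 4-byte form F0 93 89 81 at offsets 4–7.
U+0991 → 3-byte form E0 A6 91 at offsets 8–10.
U+10CFCA → 4-byte form F4 8C BF 8A at offsets 11–14.
U+8AC2 → 3-byte form E8 AB 82 at offsets 15–17.
Offset 17 falls in char 5's range; it's byte 3 of E8 AB 82 = 0x82.

0x82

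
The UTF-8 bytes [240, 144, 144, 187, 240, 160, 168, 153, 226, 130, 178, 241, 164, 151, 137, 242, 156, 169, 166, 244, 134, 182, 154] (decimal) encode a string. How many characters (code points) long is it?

Byte at offset 0: 0xF0 = 11110000 → 4-byte char (#1). Advance 4.
Byte at offset 4: 0xF0 = 11110000 → 4-byte char (#2). Advance 4.
Byte at offset 8: 0xE2 = 11100010 → 3-byte char (#3). Advance 3.
Byte at offset 11: 0xF1 = 11110001 → 4-byte char (#4). Advance 4.
Byte at offset 15: 0xF2 = 11110010 → 4-byte char (#5). Advance 4.
Byte at offset 19: 0xF4 = 11110100 → 4-byte char (#6). Advance 4.
Reached end at offset 23 after 6 code points.

6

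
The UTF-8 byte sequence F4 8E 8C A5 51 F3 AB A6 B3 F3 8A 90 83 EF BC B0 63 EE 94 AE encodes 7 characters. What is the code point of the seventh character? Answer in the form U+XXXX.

U+E52E

Offset 0: leading byte 0xF4 = 11110100 → 4-byte char #1 = F4 8E 8C A5.
Offset 4: leading byte 0x51 = 01010001 → 1-byte char #2 = 51.
Offset 5: leading byte 0xF3 = 11110011 → 4-byte char #3 = F3 AB A6 B3.
Offset 9: leading byte 0xF3 = 11110011 → 4-byte char #4 = F3 8A 90 83.
Offset 13: leading byte 0xEF = 11101111 → 3-byte char #5 = EF BC B0.
Offset 16: leading byte 0x63 = 01100011 → 1-byte char #6 = 63.
Offset 17: leading byte 0xEE = 11101110 → 3-byte char #7 = EE 94 AE.
Leading byte 0xEE = 11101110 matches 1110xxxx → 3-byte sequence.
Byte 1: 0xEE = 11101110, payload 1110 (4 bits).
Byte 2: 0x94 = 10010100 (10xxxxxx ✓), payload 010100.
Byte 3: 0xAE = 10101110 (10xxxxxx ✓), payload 101110.
Concatenate: 1110010100101110 = 0xE52E (16 bits → U+E52E).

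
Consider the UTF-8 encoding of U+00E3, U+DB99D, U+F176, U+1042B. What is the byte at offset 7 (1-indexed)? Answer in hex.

0xEF

1-indexed offset 7 is 0-indexed offset 6.
U+00E3 → 2-byte form C3 A3 at offsets 0–1.
U+DB99D → 4-byte form F3 9B A6 9D at offsets 2–5.
U+F176 → 3-byte form EF 85 B6 at offsets 6–8.
Offset 6 falls in char 3's range; it's byte 1 of EF 85 B6 = 0xEF.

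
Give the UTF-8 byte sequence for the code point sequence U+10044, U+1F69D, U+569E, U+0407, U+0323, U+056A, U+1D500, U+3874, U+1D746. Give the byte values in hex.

F0 90 81 84 F0 9F 9A 9D E5 9A 9E D0 87 CC A3 D5 AA F0 9D 94 80 E3 A1 B4 F0 9D 9D 86

U+10044: 4-byte form → F0 90 81 84.
U+1F69D: 4-byte form → F0 9F 9A 9D.
U+569E: 3-byte form → E5 9A 9E.
U+0407: 2-byte form → D0 87.
U+0323: 2-byte form → CC A3.
U+056A: 2-byte form → D5 AA.
U+1D500: 4-byte form → F0 9D 94 80.
U+3874: 3-byte form → E3 A1 B4.
U+1D746: 4-byte form → F0 9D 9D 86.
Concatenated (28 bytes): F0 90 81 84 F0 9F 9A 9D E5 9A 9E D0 87 CC A3 D5 AA F0 9D 94 80 E3 A1 B4 F0 9D 9D 86.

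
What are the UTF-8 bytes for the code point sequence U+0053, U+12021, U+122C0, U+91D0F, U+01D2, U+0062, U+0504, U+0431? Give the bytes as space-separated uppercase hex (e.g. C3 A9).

53 F0 92 80 A1 F0 92 8B 80 F2 91 B4 8F C7 92 62 D4 84 D0 B1

U+0053: 1-byte form → 53.
U+12021: 4-byte form → F0 92 80 A1.
U+122C0: 4-byte form → F0 92 8B 80.
U+91D0F: 4-byte form → F2 91 B4 8F.
U+01D2: 2-byte form → C7 92.
U+0062: 1-byte form → 62.
U+0504: 2-byte form → D4 84.
U+0431: 2-byte form → D0 B1.
Concatenated (20 bytes): 53 F0 92 80 A1 F0 92 8B 80 F2 91 B4 8F C7 92 62 D4 84 D0 B1.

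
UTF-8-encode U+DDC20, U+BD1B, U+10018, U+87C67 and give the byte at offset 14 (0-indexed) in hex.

0xA7

U+DDC20 → 4-byte form F3 9D B0 A0 at offsets 0–3.
U+BD1B → 3-byte form EB B4 9B at offsets 4–6.
U+10018 → 4-byte form F0 90 80 98 at offsets 7–10.
U+87C67 → 4-byte form F2 87 B1 A7 at offsets 11–14.
Offset 14 falls in char 4's range; it's byte 4 of F2 87 B1 A7 = 0xA7.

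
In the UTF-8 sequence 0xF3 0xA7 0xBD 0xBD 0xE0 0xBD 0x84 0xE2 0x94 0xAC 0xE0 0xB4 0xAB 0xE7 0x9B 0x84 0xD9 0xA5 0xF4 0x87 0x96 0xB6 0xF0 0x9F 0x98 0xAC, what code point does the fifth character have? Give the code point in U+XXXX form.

U+76C4

Offset 0: leading byte 0xF3 = 11110011 → 4-byte char #1 = F3 A7 BD BD.
Offset 4: leading byte 0xE0 = 11100000 → 3-byte char #2 = E0 BD 84.
Offset 7: leading byte 0xE2 = 11100010 → 3-byte char #3 = E2 94 AC.
Offset 10: leading byte 0xE0 = 11100000 → 3-byte char #4 = E0 B4 AB.
Offset 13: leading byte 0xE7 = 11100111 → 3-byte char #5 = E7 9B 84.
Leading byte 0xE7 = 11100111 matches 1110xxxx → 3-byte sequence.
Byte 1: 0xE7 = 11100111, payload 0111 (4 bits).
Byte 2: 0x9B = 10011011 (10xxxxxx ✓), payload 011011.
Byte 3: 0x84 = 10000100 (10xxxxxx ✓), payload 000100.
Concatenate: 0111011011000100 = 0x76C4 (16 bits → U+76C4).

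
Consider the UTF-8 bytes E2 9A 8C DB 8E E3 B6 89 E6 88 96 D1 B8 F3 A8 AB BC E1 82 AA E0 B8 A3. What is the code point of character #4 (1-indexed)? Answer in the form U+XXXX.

Offset 0: leading byte 0xE2 = 11100010 → 3-byte char #1 = E2 9A 8C.
Offset 3: leading byte 0xDB = 11011011 → 2-byte char #2 = DB 8E.
Offset 5: leading byte 0xE3 = 11100011 → 3-byte char #3 = E3 B6 89.
Offset 8: leading byte 0xE6 = 11100110 → 3-byte char #4 = E6 88 96.
Leading byte 0xE6 = 11100110 matches 1110xxxx → 3-byte sequence.
Byte 1: 0xE6 = 11100110, payload 0110 (4 bits).
Byte 2: 0x88 = 10001000 (10xxxxxx ✓), payload 001000.
Byte 3: 0x96 = 10010110 (10xxxxxx ✓), payload 010110.
Concatenate: 0110001000010110 = 0x6216 (16 bits → U+6216).

U+6216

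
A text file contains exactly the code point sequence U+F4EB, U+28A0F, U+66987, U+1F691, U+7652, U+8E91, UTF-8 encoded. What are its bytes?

EF 93 AB F0 A8 A8 8F F1 A6 A6 87 F0 9F 9A 91 E7 99 92 E8 BA 91

U+F4EB: 3-byte form → EF 93 AB.
U+28A0F: 4-byte form → F0 A8 A8 8F.
U+66987: 4-byte form → F1 A6 A6 87.
U+1F691: 4-byte form → F0 9F 9A 91.
U+7652: 3-byte form → E7 99 92.
U+8E91: 3-byte form → E8 BA 91.
Concatenated (21 bytes): EF 93 AB F0 A8 A8 8F F1 A6 A6 87 F0 9F 9A 91 E7 99 92 E8 BA 91.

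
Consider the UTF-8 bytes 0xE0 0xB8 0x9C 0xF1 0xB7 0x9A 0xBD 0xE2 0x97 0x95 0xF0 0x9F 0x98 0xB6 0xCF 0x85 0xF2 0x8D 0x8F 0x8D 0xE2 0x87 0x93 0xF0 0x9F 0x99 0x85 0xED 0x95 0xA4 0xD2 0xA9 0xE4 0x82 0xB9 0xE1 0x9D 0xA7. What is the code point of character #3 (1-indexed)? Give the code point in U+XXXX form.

U+25D5

Offset 0: leading byte 0xE0 = 11100000 → 3-byte char #1 = E0 B8 9C.
Offset 3: leading byte 0xF1 = 11110001 → 4-byte char #2 = F1 B7 9A BD.
Offset 7: leading byte 0xE2 = 11100010 → 3-byte char #3 = E2 97 95.
Leading byte 0xE2 = 11100010 matches 1110xxxx → 3-byte sequence.
Byte 1: 0xE2 = 11100010, payload 0010 (4 bits).
Byte 2: 0x97 = 10010111 (10xxxxxx ✓), payload 010111.
Byte 3: 0x95 = 10010101 (10xxxxxx ✓), payload 010101.
Concatenate: 0010010111010101 = 0x25D5 (16 bits → U+25D5).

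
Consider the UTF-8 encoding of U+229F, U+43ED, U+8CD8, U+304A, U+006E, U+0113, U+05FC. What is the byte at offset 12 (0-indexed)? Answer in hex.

U+229F → 3-byte form E2 8A 9F at offsets 0–2.
U+43ED → 3-byte form E4 8F AD at offsets 3–5.
U+8CD8 → 3-byte form E8 B3 98 at offsets 6–8.
U+304A → 3-byte form E3 81 8A at offsets 9–11.
U+006E → 1-byte form 6E at offsets 12–12.
Offset 12 falls in char 5's range; it's byte 1 of 6E = 0x6E.

0x6E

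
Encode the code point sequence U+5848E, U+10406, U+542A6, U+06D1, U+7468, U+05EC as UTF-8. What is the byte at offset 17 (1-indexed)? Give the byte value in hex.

0xA8

1-indexed offset 17 is 0-indexed offset 16.
U+5848E → 4-byte form F1 98 92 8E at offsets 0–3.
U+10406 → 4-byte form F0 90 90 86 at offsets 4–7.
U+542A6 → 4-byte form F1 94 8A A6 at offsets 8–11.
U+06D1 → 2-byte form DB 91 at offsets 12–13.
U+7468 → 3-byte form E7 91 A8 at offsets 14–16.
Offset 16 falls in char 5's range; it's byte 3 of E7 91 A8 = 0xA8.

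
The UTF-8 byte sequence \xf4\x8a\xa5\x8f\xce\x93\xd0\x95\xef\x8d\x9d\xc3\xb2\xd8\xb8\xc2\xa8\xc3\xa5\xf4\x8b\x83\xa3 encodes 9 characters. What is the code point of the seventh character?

Offset 0: leading byte 0xF4 = 11110100 → 4-byte char #1 = F4 8A A5 8F.
Offset 4: leading byte 0xCE = 11001110 → 2-byte char #2 = CE 93.
Offset 6: leading byte 0xD0 = 11010000 → 2-byte char #3 = D0 95.
Offset 8: leading byte 0xEF = 11101111 → 3-byte char #4 = EF 8D 9D.
Offset 11: leading byte 0xC3 = 11000011 → 2-byte char #5 = C3 B2.
Offset 13: leading byte 0xD8 = 11011000 → 2-byte char #6 = D8 B8.
Offset 15: leading byte 0xC2 = 11000010 → 2-byte char #7 = C2 A8.
Leading byte 0xC2 = 11000010 matches 110xxxxx → 2-byte sequence.
Byte 1: 0xC2 = 11000010, payload 00010 (5 bits).
Byte 2: 0xA8 = 10101000 (10xxxxxx ✓), payload 101000.
Concatenate: 00010101000 = 0xA8 (11 bits → U+00A8).

U+00A8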